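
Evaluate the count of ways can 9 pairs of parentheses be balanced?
4,862

Using the Catalan number formula: C_n = C(2n, n) / (n+1)
C_9 = C(18, 9) / (9+1)
     = 48620 / 10
     = 4,862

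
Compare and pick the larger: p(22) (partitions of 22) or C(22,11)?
C(22,11)

Explanation: Pentagonal recurrence p(n) = p(n−1) + p(n−2) − p(n−5) − p(n−7) + …: p(22) = p(21) + p(20) − p(17) − p(15) + p(10) + p(7) − p(0) = 792 + 627 − 297 − 176 + 42 + 15 − 1 = 1,002; C(22,11) = 705,432.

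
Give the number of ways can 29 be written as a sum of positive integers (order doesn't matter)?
Pentagonal recurrence p(n) = p(n−1) + p(n−2) − p(n−5) − p(n−7) + …: p(29) = p(28) + p(27) − p(24) − p(22) + p(17) + p(14) − p(7) − p(3) = 3,718 + 3,010 − 1,575 − 1,002 + 297 + 135 − 15 − 3 = 4,565.

Answer: 4,565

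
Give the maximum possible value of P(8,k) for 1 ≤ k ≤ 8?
40,320

Explanation: P(8,k) increases in k, so maximum at k = 8: 8! = 40,320.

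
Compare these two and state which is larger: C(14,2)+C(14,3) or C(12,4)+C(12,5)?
C(12,4)+C(12,5)
First=455, Second=1,287.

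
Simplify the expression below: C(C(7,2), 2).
210
C(7,2) = 21, then C(21, 2) = 210.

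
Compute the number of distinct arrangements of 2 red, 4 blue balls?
15

Reasoning: Multinomial: 6!/(2! × 4!) = 15.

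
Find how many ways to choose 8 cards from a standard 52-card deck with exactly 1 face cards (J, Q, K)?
12 face cards and 40 non-face cards: C(12,1) × C(40,7) = 12 × 18,643,560 = 223,722,720.

Answer: 223,722,720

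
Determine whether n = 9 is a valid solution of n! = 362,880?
9! = 9·8! = 9·40,320 = 362,880, which equals 362,880.
Final answer: Yes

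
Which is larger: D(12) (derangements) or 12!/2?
12!/2

Explanation: D(12) = (12-1)·[D(11) + D(10)] = 11·[14,684,570 + 1,334,961] = 176,214,841; 12!/2 = 479,001,600/2 = 239,500,800.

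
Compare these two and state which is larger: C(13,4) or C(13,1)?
C(13,4)
C(13,4)=715, C(13,1)=13.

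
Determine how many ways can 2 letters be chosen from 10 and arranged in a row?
90

Working:
P(10,2) = 10!/(10-2)! = 90.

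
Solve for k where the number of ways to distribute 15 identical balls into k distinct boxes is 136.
3

Stars and bars: the count is C(15+k−1, k−1), increasing in k. k=2: C(16,1) = 16, k=3: C(17,2) = 136 ✓. So k = 3.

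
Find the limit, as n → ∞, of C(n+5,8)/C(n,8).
1

Both numerator and denominator grow as n^8/8! for large n, so the ratio → 1.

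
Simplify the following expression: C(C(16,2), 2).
7,140

Explanation: C(16,2) = 120, then C(120, 2) = 7,140.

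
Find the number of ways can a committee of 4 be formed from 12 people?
495

Reasoning: C(12,4) = 12! / (4! × (12-4)!)
         = 12! / (4! × 8!)
         = 495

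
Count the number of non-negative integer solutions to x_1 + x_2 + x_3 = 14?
120

Explanation: C(14+3-1, 3-1) = 120.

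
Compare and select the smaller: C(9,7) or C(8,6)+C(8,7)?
By Pascal's identity: C(9,7) = C(8,6)+C(8,7) = 36. Equal.

Answer: Equal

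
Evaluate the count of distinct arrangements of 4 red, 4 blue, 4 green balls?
34,650

Solution: Multinomial: 12!/(4! × 4! × 4!) = 34,650.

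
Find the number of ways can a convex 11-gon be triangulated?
4,862

Working:
Using the Catalan number formula: C_n = C(2n, n) / (n+1)
C_9 = C(18, 9) / (9+1)
     = 48620 / 10
     = 4,862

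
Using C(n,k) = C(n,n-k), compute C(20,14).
38,760
C(20,14) = C(20,6) = 38,760.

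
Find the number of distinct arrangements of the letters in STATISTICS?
50,400

Working:
Word has 10 letters (S=3, T=3, A=1, I=2, C=1). Arrangements: 10!/Π(k!) = 50,400.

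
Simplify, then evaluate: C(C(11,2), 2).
1,485

Reasoning: C(11,2) = 55, then C(55, 2) = 1,485.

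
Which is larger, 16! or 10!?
16!
16!=20,922,789,888,000, 10!=3,628,800. 16! > 10!.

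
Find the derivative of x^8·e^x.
(8x^7 + x^8)e^x
Product rule: d/dx[x^8]·e^x + x^8·d/dx[e^x] = 8x^{7}e^x + x^8e^x.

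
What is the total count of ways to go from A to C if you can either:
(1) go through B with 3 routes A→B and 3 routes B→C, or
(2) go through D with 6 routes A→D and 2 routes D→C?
Route via B: 3×3=9. Route via D: 6×2=12. Total: 21.

Answer: 21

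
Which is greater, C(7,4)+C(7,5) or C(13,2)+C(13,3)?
C(13,2)+C(13,3)

Solution: First=56, Second=364.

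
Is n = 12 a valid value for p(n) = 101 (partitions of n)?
Pentagonal recurrence p(n) = p(n−1) + p(n−2) − p(n−5) − p(n−7) + …: p(12) = p(11) + p(10) − p(7) − p(5) + p(0) = 56 + 42 − 15 − 7 + 1 = 77, which does not equal 101.

Answer: No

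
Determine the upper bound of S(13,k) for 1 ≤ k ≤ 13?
9,321,312

Reasoning: Row S(13,k) for k = 1..13 (via S(n,k) = k·S(n−1,k) + S(n−1,k−1)): 1, 4,095, 261,625, 2,532,530, 7,508,501, 9,321,312, 5,715,424, 1,899,612, 359,502, 39,325, 2,431, 78, 1. The row is unimodal; maximum at k = 6: 9,321,312.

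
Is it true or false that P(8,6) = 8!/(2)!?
True

Explanation: Permutation formula P(n,k) = n!/(n-k)!: 8!/2! = 40,320/2 = 20,160 = P(8,6). The statement holds.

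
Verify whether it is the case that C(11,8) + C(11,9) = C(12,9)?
True

Pascal's identity: LHS = 165 + 55 = 220; RHS = C(12,9) = 220. Both sides agree, so the statement holds.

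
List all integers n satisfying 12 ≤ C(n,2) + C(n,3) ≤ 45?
C(4,2)+C(4,3)=10; C(5,2)+C(5,3)=20; C(6,2)+C(6,3)=35; C(7,2)+C(7,3)=56. So valid n = 5, 6.
Final answer: 5, 6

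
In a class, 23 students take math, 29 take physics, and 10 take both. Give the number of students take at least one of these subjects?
42

|A∪B| = |A|+|B|-|A∩B| = 23+29-10 = 42.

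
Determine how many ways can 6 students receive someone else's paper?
265

Reasoning: Using D(n) = (n-1)[D(n-1) + D(n-2)]:
D(6) = (6-1) × [D(5) + D(4)]
      = 5 × [44 + 9]
      = 5 × 53
      = 265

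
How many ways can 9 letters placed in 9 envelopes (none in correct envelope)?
133,496
Using D(n) = (n-1)[D(n-1) + D(n-2)]:
D(9) = (9-1) × [D(8) + D(7)]
      = 8 × [14833 + 1854]
      = 8 × 16687
      = 133,496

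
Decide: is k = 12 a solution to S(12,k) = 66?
S(12,12) = 12·S(11,12) + S(11,11) = 12·0 + 1 = 1, which does not equal 66.

Answer: No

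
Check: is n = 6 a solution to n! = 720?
Yes

Explanation: 6! = 6·5! = 6·120 = 720, which equals 720.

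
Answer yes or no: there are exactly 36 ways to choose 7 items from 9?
C(9,7) = 36.

Answer: Yes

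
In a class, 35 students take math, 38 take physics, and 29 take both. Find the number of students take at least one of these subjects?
44

|A∪B| = |A|+|B|-|A∩B| = 35+38-29 = 44.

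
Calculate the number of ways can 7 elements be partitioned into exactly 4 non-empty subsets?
This equals S(7,4), the Stirling number of the 2nd kind.
Using the Stirling recurrence: S(n,k) = k·S(n-1,k) + S(n-1,k-1)
S(7,4) = 4·S(6,4) + S(6,3)
         = 4·65 + 90
         = 260 + 90
         = 350

Answer: 350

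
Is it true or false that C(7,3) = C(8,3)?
False

Working:
LHS = C(7,3) = 35; RHS = C(8,3) = 56. 35 ≠ 56, so the statement does not hold.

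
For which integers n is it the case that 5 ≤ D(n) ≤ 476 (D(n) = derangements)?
4, 5, 6

Working:
Using D(n) = (n−1)[D(n−1) + D(n−2)] with D(1)=0, D(2)=1: D(3)=2; D(4)=9; D(5)=44; D(6)=265; D(7)=1,854. So valid n = 4, 5, 6.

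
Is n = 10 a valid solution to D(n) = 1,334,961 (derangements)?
Yes
D(10) = (10-1)·[D(9) + D(8)] = 9·[133,496 + 14,833] = 1,334,961, which equals 1,334,961.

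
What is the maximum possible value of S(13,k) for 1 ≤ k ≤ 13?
9,321,312

Reasoning: Row S(13,k) for k = 1..13 (via S(n,k) = k·S(n−1,k) + S(n−1,k−1)): 1, 4,095, 261,625, 2,532,530, 7,508,501, 9,321,312, 5,715,424, 1,899,612, 359,502, 39,325, 2,431, 78, 1. The row is unimodal; maximum at k = 6: 9,321,312.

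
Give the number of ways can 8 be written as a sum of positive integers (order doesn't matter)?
Pentagonal recurrence p(n) = p(n−1) + p(n−2) − p(n−5) − p(n−7) + …: p(8) = p(7) + p(6) − p(3) − p(1) = 15 + 11 − 3 − 1 = 22.
Final answer: 22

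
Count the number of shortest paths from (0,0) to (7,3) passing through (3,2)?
50

Explanation: To (3,2): C(5,3)=10. From there: C(5,4)=5. Total: 50.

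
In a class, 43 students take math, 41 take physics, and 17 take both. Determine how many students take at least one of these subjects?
67

Explanation: |A∪B| = |A|+|B|-|A∩B| = 43+41-17 = 67.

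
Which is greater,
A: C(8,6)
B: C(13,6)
B
A=C(8,6)=28, B=C(13,6)=1,716.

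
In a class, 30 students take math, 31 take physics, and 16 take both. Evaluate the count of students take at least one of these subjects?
45

|A∪B| = |A|+|B|-|A∩B| = 30+31-16 = 45.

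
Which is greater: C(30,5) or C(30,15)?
C(30,15)

C(30,5)=142,506, C(30,15)=155,117,520.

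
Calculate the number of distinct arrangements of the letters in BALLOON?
Word has 7 letters (B=1, A=1, L=2, O=2, N=1). Arrangements: 7!/Π(k!) = 1,260.

Answer: 1,260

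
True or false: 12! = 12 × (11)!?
By definition n! = n × (n-1)!, so 12! = 12 × 11!.
Final answer: True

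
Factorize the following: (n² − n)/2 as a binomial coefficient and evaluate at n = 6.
C(n,2); C(6,2) = 15
(n² − n)/2 = n(n−1)/2 = C(n,2). At n = 6: C(6,2) = 15.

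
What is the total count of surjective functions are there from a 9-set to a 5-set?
Onto functions = 5! × S(9,5)
First compute S(9,5) via recurrence:
Using the Stirling recurrence: S(n,k) = k·S(n-1,k) + S(n-1,k-1)
S(9,5) = 5·S(8,5) + S(8,4)
         = 5·1050 + 1701
         = 5250 + 1701
         = 6,951
Then: 120 × 6951 = 834,120
Final answer: 834,120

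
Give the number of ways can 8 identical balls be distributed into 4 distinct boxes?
165

C(8+4-1, 4-1) = C(11, 3) = 165.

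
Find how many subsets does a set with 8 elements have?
256

Each element can be included or excluded: 2^8 = 256.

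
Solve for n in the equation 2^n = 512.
9

Solution: 2^9 = 512, so n = 9.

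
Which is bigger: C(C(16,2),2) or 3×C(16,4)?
C(C(16,2),2)

Solution: C(C(16,2),2)=7,140, 3×C(16,4)=5,460.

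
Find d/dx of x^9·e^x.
Product rule: d/dx[x^9]·e^x + x^9·d/dx[e^x] = 9x^{8}e^x + x^9e^x.
Final answer: (9x^8 + x^9)e^x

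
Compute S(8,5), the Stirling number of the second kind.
1,050

Solution: Using the Stirling recurrence: S(n,k) = k·S(n-1,k) + S(n-1,k-1)
S(8,5) = 5·S(7,5) + S(7,4)
         = 5·140 + 350
         = 700 + 350
         = 1,050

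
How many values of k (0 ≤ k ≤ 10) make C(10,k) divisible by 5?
8

Reasoning: Checking C(10,k) mod 5 for k = 0..10: divisible at k = 1, 2, 3, 4, 6, 7, 8, 9. That's 8 values.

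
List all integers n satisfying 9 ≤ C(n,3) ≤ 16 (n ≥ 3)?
5

Reasoning: C(4,3)=4; C(5,3)=10; C(6,3)=20. So valid n = 5.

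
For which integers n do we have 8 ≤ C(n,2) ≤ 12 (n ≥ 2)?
5

Reasoning: C(4,2)=6; C(5,2)=10; C(6,2)=15. So valid n = 5.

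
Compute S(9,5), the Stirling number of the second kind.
6,951

Solution: Using the Stirling recurrence: S(n,k) = k·S(n-1,k) + S(n-1,k-1)
S(9,5) = 5·S(8,5) + S(8,4)
         = 5·1050 + 1701
         = 5250 + 1701
         = 6,951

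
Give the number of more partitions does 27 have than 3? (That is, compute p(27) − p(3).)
3,007

Working:
Pentagonal recurrence p(n) = p(n−1) + p(n−2) − p(n−5) − p(n−7) + …: p(27) = p(26) + p(25) − p(22) − p(20) + p(15) + p(12) − p(5) − p(1) = 2,436 + 1,958 − 1,002 − 627 + 176 + 77 − 7 − 1 = 3,010.
p(3) = p(2) + p(1) = 2 + 1 = 3.
Difference = 3,010 − 3 = 3,007.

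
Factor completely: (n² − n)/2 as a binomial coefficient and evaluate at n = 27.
C(n,2); C(27,2) = 351

Solution: (n² − n)/2 = n(n−1)/2 = C(n,2). At n = 27: C(27,2) = 351.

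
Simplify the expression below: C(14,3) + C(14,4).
1,365

Working:
By Pascal's identity: C(15,4) = 1,365.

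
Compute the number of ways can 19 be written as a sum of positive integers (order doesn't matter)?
Pentagonal recurrence p(n) = p(n−1) + p(n−2) − p(n−5) − p(n−7) + …: p(19) = p(18) + p(17) − p(14) − p(12) + p(7) + p(4) = 385 + 297 − 135 − 77 + 15 + 5 = 490.
Final answer: 490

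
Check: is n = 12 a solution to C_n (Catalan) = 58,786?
No

Reasoning: C_12 = C(24,12)/(12+1) = 2,704,156/13 = 208,012, which does not equal 58,786.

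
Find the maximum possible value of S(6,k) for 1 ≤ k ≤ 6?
90

Working:
Row S(6,k) for k = 1..6 (via S(n,k) = k·S(n−1,k) + S(n−1,k−1)): 1, 31, 90, 65, 15, 1. The row is unimodal; maximum at k = 3: 90.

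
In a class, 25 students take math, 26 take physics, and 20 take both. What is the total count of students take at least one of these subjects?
31

Reasoning: |A∪B| = |A|+|B|-|A∩B| = 25+26-20 = 31.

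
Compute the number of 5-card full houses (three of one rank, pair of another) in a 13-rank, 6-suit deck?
46,800

Triple rank: 13. Triple suits: C(6,3)=20. Pair rank: 12. Pair suits: C(6,2)=15. Total: 46,800.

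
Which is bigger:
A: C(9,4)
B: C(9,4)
Equal

Reasoning: A=C(9,4)=126, B=C(9,4)=126.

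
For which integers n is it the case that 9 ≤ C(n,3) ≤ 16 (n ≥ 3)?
5

Solution: C(4,3)=4; C(5,3)=10; C(6,3)=20. So valid n = 5.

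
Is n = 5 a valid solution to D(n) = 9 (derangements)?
No

D(5) = (5-1)·[D(4) + D(3)] = 4·[9 + 2] = 44, which does not equal 9.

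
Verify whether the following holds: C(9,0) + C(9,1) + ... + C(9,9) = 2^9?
True

Binomial theorem with x = y = 1: Σ C(9,i) = (1+1)^9 = 2^9 = 512. The statement holds.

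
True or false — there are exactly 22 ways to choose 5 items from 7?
False
C(7,5) = 21 ≠ 22.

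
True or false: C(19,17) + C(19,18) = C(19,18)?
False
Pascal's identity gives C(20,18) = 190, whereas C(19,18) = 19.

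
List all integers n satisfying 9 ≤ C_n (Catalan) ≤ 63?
4, 5

Working:
C_3=5; C_4=14; C_5=42; C_6=132. So valid n = 4, 5.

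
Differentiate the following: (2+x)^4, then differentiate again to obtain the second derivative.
12(2+x)^2
First derivative: 4(2+x)^{3}. Second derivative: 4·3·(2+x)^{2} = 12(2+x)^{2}.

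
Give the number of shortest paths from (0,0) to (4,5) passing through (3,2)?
40

Explanation: To (3,2): C(5,3)=10. From there: C(4,1)=4. Total: 40.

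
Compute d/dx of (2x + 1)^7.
14(2x + 1)^6

Explanation: Chain rule: 7(2x+1)^{6} × 2 = 14(2x+1)^{6}.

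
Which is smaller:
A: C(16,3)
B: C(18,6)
A

A=C(16,3)=560, B=C(18,6)=18,564.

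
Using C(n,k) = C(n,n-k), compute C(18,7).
31,824

Working:
C(18,7) = C(18,11) = 31,824.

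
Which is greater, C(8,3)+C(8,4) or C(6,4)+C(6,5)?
First=126, Second=21.

Answer: C(8,3)+C(8,4)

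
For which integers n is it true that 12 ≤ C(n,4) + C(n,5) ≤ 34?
6

Reasoning: C(5,4)+C(5,5)=6; C(6,4)+C(6,5)=21; C(7,4)+C(7,5)=56. So valid n = 6.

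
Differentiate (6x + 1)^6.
36(6x + 1)^5

Explanation: Chain rule: 6(6x+1)^{5} × 6 = 36(6x+1)^{5}.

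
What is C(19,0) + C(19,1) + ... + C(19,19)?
524,288

Solution: Sum of binomial coefficients = 2^19 = 524,288.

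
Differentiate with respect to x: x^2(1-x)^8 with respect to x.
Product rule: 2x^{1}(1-x)^{8} + x^2·(-8)(1-x)^{7}.
Final answer: 2x^1(1-x)^8 - 8x^2(1-x)^7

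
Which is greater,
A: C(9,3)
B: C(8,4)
A

Working:
A=C(9,3)=84, B=C(8,4)=70.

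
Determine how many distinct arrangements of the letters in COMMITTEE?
45,360
Word has 9 letters (C=1, O=1, M=2, I=1, T=2, E=2). Arrangements: 9!/Π(k!) = 45,360.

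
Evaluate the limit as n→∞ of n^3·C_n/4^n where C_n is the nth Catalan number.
∞

Solution: C_n ~ 4^n/(n^(3/2)√π), so n^3·C_n/4^n ~ n^(3 − 3/2)/√π → ∞.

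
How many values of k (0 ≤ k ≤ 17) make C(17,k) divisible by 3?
0

Working:
Checking C(17,k) mod 3 for k = 0..17: none are divisible by 3. Count = 0.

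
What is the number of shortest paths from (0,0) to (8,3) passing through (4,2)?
To (4,2): C(6,4)=15. From there: C(5,4)=5. Total: 75.

Answer: 75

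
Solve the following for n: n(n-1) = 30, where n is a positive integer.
n² − n − 30 = 0, so n = (1 ± √(1 + 4·30))/2 = (1 ± √121)/2 = (1 ± 11)/2, i.e. n = 6 or n = -5. Taking the positive root, n = 6 (check: 6×5 = 30).
Final answer: 6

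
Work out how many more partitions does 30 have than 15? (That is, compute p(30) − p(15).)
5,428

Reasoning: Pentagonal recurrence p(n) = p(n−1) + p(n−2) − p(n−5) − p(n−7) + …: p(30) = p(29) + p(28) − p(25) − p(23) + p(18) + p(15) − p(8) − p(4) = 4,565 + 3,718 − 1,958 − 1,255 + 385 + 176 − 22 − 5 = 5,604.
p(15) = p(14) + p(13) − p(10) − p(8) + p(3) + p(0) = 135 + 101 − 42 − 22 + 3 + 1 = 176.
Difference = 5,604 − 176 = 5,428.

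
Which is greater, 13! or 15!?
15!
13!=6,227,020,800, 15!=1,307,674,368,000. 15! > 13!.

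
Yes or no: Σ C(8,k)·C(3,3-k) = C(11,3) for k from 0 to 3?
Yes
Vandermonde's identity gives C(11,3) = 165; RHS C(11,3) = 165.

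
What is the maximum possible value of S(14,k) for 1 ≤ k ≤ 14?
63,436,373

Explanation: Row S(14,k) for k = 1..14 (via S(n,k) = k·S(n−1,k) + S(n−1,k−1)): 1, 8,191, 788,970, 10,391,745, 40,075,035, 63,436,373, 49,329,280, 20,912,320, 5,135,130, 752,752, 66,066, 3,367, 91, 1. The row is unimodal; maximum at k = 6: 63,436,373.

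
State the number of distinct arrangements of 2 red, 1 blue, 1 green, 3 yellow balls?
420

Explanation: Multinomial: 7!/(2! × 1! × 1! × 3!) = 420.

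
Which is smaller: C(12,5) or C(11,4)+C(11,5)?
Equal

By Pascal's identity: C(12,5) = C(11,4)+C(11,5) = 792. Equal.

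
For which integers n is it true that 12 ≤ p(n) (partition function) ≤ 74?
Tabulating p(n) via p(n) = p(n−1) + p(n−2) − p(n−5) − p(n−7) + …: p(6)=11; p(7)=15; p(8)=22; p(9)=30; p(10)=42; p(11)=56; p(12)=77. So valid n = 7, 8, 9, 10, 11.

Answer: 7, 8, 9, 10, 11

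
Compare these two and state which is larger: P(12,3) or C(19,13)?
C(19,13)

P(12,3)=1,320, C(19,13)=27,132.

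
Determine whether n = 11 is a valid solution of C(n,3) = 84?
No

Solution: C(11,3) = 11·10·9/3! = 990/6 = 165, which does not equal 84.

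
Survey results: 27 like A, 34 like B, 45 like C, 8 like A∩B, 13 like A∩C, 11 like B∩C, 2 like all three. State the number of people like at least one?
76
|A∪B∪C| = 27+34+45-8-13-11+2 = 76.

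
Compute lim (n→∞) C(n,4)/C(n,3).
∞

Reasoning: C(n,4)/C(n,3) = (n-3)/4 → ∞ as n → ∞.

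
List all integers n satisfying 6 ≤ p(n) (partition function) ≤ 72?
5, 6, 7, 8, 9, 10, 11

Solution: Tabulating p(n) via p(n) = p(n−1) + p(n−2) − p(n−5) − p(n−7) + …: p(4)=5; p(5)=7; p(6)=11; p(7)=15; p(8)=22; p(9)=30; p(10)=42; p(11)=56; p(12)=77. So valid n = 5, 6, 7, 8, 9, 10, 11.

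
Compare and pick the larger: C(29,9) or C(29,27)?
C(29,9)

Working:
C(29,9)=10,015,005, C(29,27)=406.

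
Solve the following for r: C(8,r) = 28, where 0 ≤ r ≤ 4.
2

Reasoning: C(8,r) is increasing for 0 ≤ r ≤ 4. Stepping up (C(8,r+1) = C(8,r)·(8−r)/(r+1)): C(8,1) = 8, C(8,2) = 28 ✓. So r = 2.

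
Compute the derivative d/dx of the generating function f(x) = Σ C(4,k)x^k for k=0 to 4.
Σ k·C(4,k)x^(k-1) for k=1 to 4

Explanation: Term-by-term differentiation gives Σ k·C(4,k)x^{k-1} for k=1 to 4.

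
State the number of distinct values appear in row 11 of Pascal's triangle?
6

Solution: Row 11 has entries C(11,0)..C(11,11); by symmetry C(11,k)=C(11,11-k), giving 6 distinct values.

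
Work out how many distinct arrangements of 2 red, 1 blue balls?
3

Working:
Multinomial: 3!/(2! × 1!) = 3.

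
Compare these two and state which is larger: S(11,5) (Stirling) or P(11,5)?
S(11,5)

Explanation: S(11,5) = 5·S(10,5) + S(10,4) = 5·42,525 + 34,105 = 246,730; P(11,5) = 55,440.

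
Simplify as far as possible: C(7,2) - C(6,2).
6

C(7,2) - C(6,2) = C(6,1) = 6.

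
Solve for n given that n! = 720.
6

n! is strictly increasing. 4! = 24, 5! = 120, 6! = 720 ✓. So n = 6.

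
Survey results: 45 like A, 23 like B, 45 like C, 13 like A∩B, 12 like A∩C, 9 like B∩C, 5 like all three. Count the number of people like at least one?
84

Solution: |A∪B∪C| = 45+23+45-13-12-9+5 = 84.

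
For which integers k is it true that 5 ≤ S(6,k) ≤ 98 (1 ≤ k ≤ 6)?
2, 3, 4, 5

S(6,1)=1; S(6,2)=31; S(6,3)=90; S(6,4)=65; S(6,5)=15; S(6,6)=1. So valid k = 2, 3, 4, 5.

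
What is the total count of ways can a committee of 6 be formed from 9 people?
84

C(9,6) = 9! / (6! × (9-6)!)
         = 9! / (6! × 3!)
         = 84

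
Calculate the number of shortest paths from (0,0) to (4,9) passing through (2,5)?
315

Explanation: To (2,5): C(7,2)=21. From there: C(6,2)=15. Total: 315.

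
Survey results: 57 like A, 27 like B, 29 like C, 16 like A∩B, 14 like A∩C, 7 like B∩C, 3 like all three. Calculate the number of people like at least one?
79

Solution: |A∪B∪C| = 57+27+29-16-14-7+3 = 79.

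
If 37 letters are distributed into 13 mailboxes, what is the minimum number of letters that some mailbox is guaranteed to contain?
3

Solution: Pigeonhole: ⌈37/13⌉ = 3.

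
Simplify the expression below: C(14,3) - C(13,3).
78

C(14,3) - C(13,3) = C(13,2) = 78.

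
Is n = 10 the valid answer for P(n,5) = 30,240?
P(10,5) = 10·9·8·7·6 = 30,240, which equals 30,240.

Answer: Yes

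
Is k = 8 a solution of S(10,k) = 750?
Yes

Working:
S(10,8) = 8·S(9,8) + S(9,7) = 8·36 + 462 = 750, which equals 750.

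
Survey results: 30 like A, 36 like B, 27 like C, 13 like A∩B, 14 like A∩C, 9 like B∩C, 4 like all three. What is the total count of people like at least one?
61

Working:
|A∪B∪C| = 30+36+27-13-14-9+4 = 61.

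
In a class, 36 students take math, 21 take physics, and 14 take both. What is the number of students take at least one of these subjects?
43

Working:
|A∪B| = |A|+|B|-|A∩B| = 36+21-14 = 43.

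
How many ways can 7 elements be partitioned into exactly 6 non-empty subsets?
21
This equals S(7,6), the Stirling number of the 2nd kind.
Using the Stirling recurrence: S(n,k) = k·S(n-1,k) + S(n-1,k-1)
S(7,6) = 6·S(6,6) + S(6,5)
         = 6·1 + 15
         = 6 + 15
         = 21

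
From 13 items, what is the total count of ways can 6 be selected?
1,716
C(13,6) = 13! / (6! × (13-6)!)
         = 13! / (6! × 7!)
         = 1,716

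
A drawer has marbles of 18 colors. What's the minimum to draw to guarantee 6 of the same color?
91
Worst case: 5 of each = 90. One more: 91.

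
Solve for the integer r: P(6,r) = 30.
P(6,r) = 6·5·…·(6−r+1), a product of r factors. Multiplying down from 6: 6 = 6; 6·5 = 30 ✓ (2 factors). So r = 2.
Final answer: 2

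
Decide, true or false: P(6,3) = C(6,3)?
False

P(6,3) = 120 but C(6,3) = 20; they differ by a factor of 3! = 6, so the statement does not hold.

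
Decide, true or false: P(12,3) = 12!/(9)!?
True

Reasoning: Permutation formula P(n,k) = n!/(n-k)!: 12!/9! = 479,001,600/362,880 = 1,320 = P(12,3). The statement holds.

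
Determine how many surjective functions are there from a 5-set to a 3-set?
Onto functions = 3! × S(5,3)
First compute S(5,3) via recurrence:
Using the Stirling recurrence: S(n,k) = k·S(n-1,k) + S(n-1,k-1)
S(5,3) = 3·S(4,3) + S(4,2)
         = 3·6 + 7
         = 18 + 7
         = 25
Then: 6 × 25 = 150
Final answer: 150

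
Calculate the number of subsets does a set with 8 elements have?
256

Working:
Each element can be included or excluded: 2^8 = 256.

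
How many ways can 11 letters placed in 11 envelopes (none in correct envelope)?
Using D(n) = (n-1)[D(n-1) + D(n-2)]:
D(11) = (11-1) × [D(10) + D(9)]
      = 10 × [1334961 + 133496]
      = 10 × 1468457
      = 14,684,570
Final answer: 14,684,570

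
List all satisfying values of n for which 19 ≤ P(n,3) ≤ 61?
4, 5

Reasoning: P(3,3)=6; P(4,3)=24; P(5,3)=60; P(6,3)=120. So valid n = 4, 5.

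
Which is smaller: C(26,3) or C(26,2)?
C(26,2)

Working:
C(26,3)=2,600, C(26,2)=325.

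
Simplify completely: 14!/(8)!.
2,162,160

Explanation: This equals 14×13×...×9 = 2,162,160.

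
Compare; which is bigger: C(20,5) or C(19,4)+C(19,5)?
Equal

Working:
By Pascal's identity: C(20,5) = C(19,4)+C(19,5) = 15,504. Equal.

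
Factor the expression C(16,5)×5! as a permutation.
C(16,5)×5! = [16!/(5!(11)!)]×5! = 16!/(11)! = P(16,5) = 524,160.

Answer: P(16,5)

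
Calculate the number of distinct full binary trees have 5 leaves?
14
Using the Catalan number formula: C_n = C(2n, n) / (n+1)
C_4 = C(8, 4) / (4+1)
     = 70 / 5
     = 14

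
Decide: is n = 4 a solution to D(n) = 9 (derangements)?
Yes

Working:
D(4) = (4-1)·[D(3) + D(2)] = 3·[2 + 1] = 9, which equals 9.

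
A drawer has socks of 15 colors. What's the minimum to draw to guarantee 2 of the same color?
16

Reasoning: Worst case: 1 of each = 15. One more: 16.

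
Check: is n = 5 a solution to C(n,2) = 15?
No

Solution: C(5,2) = 5·4/2! = 20/2 = 10, which does not equal 15.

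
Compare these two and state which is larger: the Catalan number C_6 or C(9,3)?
C_6

Explanation: C_6 = C(12,6)/(6+1) = 924/7 = 132; C(9,3) = 84.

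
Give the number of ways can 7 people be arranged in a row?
5,040
Arrangements of 7 distinct objects: 7! = 5,040.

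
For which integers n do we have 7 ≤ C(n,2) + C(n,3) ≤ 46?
4, 5, 6
C(3,2)+C(3,3)=4; C(4,2)+C(4,3)=10; C(5,2)+C(5,3)=20; C(6,2)+C(6,3)=35; C(7,2)+C(7,3)=56. So valid n = 4, 5, 6.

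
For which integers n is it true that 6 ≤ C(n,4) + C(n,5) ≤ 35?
5, 6
C(4,4)+C(4,5)=1; C(5,4)+C(5,5)=6; C(6,4)+C(6,5)=21; C(7,4)+C(7,5)=56. So valid n = 5, 6.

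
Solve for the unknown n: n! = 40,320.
8

Explanation: n! is strictly increasing. 6! = 720, 7! = 5,040, 8! = 40,320 ✓. So n = 8.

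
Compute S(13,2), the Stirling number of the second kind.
4,095

Solution: Using the Stirling recurrence: S(n,k) = k·S(n-1,k) + S(n-1,k-1)
S(13,2) = 2·S(12,2) + S(12,1)
         = 2·2047 + 1
         = 4094 + 1
         = 4,095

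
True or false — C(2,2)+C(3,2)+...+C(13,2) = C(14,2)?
False

Working:
Hockey stick identity gives Σ = C(14,3) = 364; RHS C(14,2) = 91.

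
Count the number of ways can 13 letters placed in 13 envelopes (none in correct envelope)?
2,290,792,932

Working:
Using D(n) = (n-1)[D(n-1) + D(n-2)]:
D(13) = (13-1) × [D(12) + D(11)]
      = 12 × [176214841 + 14684570]
      = 12 × 190899411
      = 2,290,792,932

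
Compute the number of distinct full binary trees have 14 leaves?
Using the Catalan number formula: C_n = C(2n, n) / (n+1)
C_13 = C(26, 13) / (13+1)
     = 10400600 / 14
     = 742,900
Final answer: 742,900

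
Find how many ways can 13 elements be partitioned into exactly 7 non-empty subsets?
This equals S(13,7), the Stirling number of the 2nd kind.
Using the Stirling recurrence: S(n,k) = k·S(n-1,k) + S(n-1,k-1)
S(13,7) = 7·S(12,7) + S(12,6)
         = 7·627396 + 1323652
         = 4391772 + 1323652
         = 5,715,424
Final answer: 5,715,424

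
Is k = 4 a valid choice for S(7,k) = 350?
S(7,4) = 4·S(6,4) + S(6,3) = 4·65 + 90 = 350, which equals 350.

Answer: Yes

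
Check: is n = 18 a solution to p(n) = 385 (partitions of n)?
Yes

Pentagonal recurrence p(n) = p(n−1) + p(n−2) − p(n−5) − p(n−7) + …: p(18) = p(17) + p(16) − p(13) − p(11) + p(6) + p(3) = 297 + 231 − 101 − 56 + 11 + 3 = 385, which equals 385.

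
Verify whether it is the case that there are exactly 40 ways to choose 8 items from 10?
False

Working:
C(10,8) = 45 ≠ 40.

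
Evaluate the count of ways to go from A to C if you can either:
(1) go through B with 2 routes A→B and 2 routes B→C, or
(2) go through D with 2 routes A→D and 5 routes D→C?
14

Solution: Route via B: 2×2=4. Route via D: 2×5=10. Total: 14.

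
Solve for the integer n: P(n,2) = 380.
20

P(n,2) = n(n−1) is increasing in n; n(n−1) ≈ (n−0.5)^2 = 380 gives n ≈ 20.0. Check: P(18,2) = 306, P(19,2) = 342, P(20,2) = 380 ✓. So n = 20.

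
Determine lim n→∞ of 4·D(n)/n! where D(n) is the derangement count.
4/e

Explanation: D(n)/n! → 1/e, so 4·D(n)/n! → 4/e.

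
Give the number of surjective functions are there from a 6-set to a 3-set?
540

Explanation: Onto functions = 3! × S(6,3)
First compute S(6,3) via recurrence:
Using the Stirling recurrence: S(n,k) = k·S(n-1,k) + S(n-1,k-1)
S(6,3) = 3·S(5,3) + S(5,2)
         = 3·25 + 15
         = 75 + 15
         = 90
Then: 6 × 90 = 540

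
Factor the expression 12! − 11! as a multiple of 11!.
12! − 11! = 12·11! − 11! = (12 − 1)·11! = 11 × 11! = 439,084,800.

Answer: 11 × 11! = 439,084,800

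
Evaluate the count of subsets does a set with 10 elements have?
Each element can be included or excluded: 2^10 = 1,024.
Final answer: 1,024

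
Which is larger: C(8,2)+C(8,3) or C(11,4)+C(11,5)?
C(11,4)+C(11,5)

First=84, Second=792.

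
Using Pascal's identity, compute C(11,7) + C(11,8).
495

Explanation: C(11,7) + C(11,8) = C(12,8) = 495.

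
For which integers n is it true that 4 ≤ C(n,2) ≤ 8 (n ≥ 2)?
4
C(3,2)=3; C(4,2)=6; C(5,2)=10. So valid n = 4.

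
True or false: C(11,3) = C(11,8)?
True

Explanation: C(11,3) = C(11,11-3) by the symmetry property; both equal 165.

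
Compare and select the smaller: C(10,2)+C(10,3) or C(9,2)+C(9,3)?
C(9,2)+C(9,3)

First=165, Second=120.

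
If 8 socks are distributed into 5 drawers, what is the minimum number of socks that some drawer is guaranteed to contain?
2
Pigeonhole: ⌈8/5⌉ = 2.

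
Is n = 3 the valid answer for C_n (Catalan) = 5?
Yes

Solution: C_3 = C(6,3)/(3+1) = 20/4 = 5, which equals 5.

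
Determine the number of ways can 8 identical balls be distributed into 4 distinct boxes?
C(8+4-1, 4-1) = C(11, 3) = 165.

Answer: 165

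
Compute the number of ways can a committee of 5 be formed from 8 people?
C(8,5) = 8! / (5! × (8-5)!)
         = 8! / (5! × 3!)
         = 56
Final answer: 56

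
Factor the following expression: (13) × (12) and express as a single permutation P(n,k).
P(13,2) = 13!/(11)!

Solution: Product of 2 consecutive descending integers starting at 13: P(13,2) = 13!/11! = 156.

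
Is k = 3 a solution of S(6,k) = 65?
S(6,3) = 3·S(5,3) + S(5,2) = 3·25 + 15 = 90, which does not equal 65.

Answer: No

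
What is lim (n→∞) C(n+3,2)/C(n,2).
1
Both numerator and denominator grow as n^2/2! for large n, so the ratio → 1.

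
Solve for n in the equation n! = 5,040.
7

Solution: n! is strictly increasing. 5! = 120, 6! = 720, 7! = 5,040 ✓. So n = 7.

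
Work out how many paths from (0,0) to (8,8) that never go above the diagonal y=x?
1,430

Working:
Counted by the Catalan number C_8: C_8 = C(16,8)/(8+1) = 12,870/9 = 1,430.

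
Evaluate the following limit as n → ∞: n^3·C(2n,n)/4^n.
∞

Working:
C(2n,n) ~ 4^n/√(πn), so n^3·C(2n,n)/4^n ~ n^(3 − 1/2)/√π → ∞.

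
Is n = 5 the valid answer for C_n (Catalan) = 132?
C_5 = C(10,5)/(5+1) = 252/6 = 42, which does not equal 132.
Final answer: No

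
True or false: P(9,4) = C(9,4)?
False

Explanation: P(9,4) = 3,024 and C(9,4) = 126; P(n,r) = r! × C(n,r) so P > C whenever r ≥ 2.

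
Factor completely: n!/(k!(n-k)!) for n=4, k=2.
This is the binomial coefficient C(4,2) = 6.

Answer: C(4,2) = 6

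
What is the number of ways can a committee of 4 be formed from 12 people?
495

Solution: C(12,4) = 12! / (4! × (12-4)!)
         = 12! / (4! × 8!)
         = 495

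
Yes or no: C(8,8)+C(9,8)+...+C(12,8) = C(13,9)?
Yes

Hockey stick identity gives Σ = C(13,9) = 715; RHS C(13,9) = 715.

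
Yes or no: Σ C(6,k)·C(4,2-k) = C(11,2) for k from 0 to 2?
No

Solution: Vandermonde's identity gives C(10,2) = 45; RHS C(11,2) = 55.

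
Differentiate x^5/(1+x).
(5x^4(1+x) - x^5)/(1+x)²

Quotient rule: [5x^{4}(1+x) - x^5]/(1+x)².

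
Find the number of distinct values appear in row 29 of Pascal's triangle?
15

Reasoning: Row 29 has entries C(29,0)..C(29,29); by symmetry C(29,k)=C(29,29-k), giving 15 distinct values.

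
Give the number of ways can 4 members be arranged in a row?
24
Arrangements of 4 distinct objects: 4! = 24.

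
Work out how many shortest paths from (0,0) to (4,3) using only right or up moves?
35

Reasoning: Choose 4 rights from 7 moves: C(7,4) = 35.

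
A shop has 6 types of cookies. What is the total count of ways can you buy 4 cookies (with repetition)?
126

Working:
Stars and bars: C(4+6-1, 4) = C(9, 4) = 126.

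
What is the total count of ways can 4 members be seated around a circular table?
6

Working:
Circular arrangements: (4-1)! = 6.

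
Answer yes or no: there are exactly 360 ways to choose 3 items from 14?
No

C(14,3) = 364 ≠ 360.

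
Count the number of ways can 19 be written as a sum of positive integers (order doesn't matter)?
Pentagonal recurrence p(n) = p(n−1) + p(n−2) − p(n−5) − p(n−7) + …: p(19) = p(18) + p(17) − p(14) − p(12) + p(7) + p(4) = 385 + 297 − 135 − 77 + 15 + 5 = 490.
Final answer: 490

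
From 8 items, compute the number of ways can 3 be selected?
56

Explanation: C(8,3) = 8! / (3! × (8-3)!)
         = 8! / (3! × 5!)
         = 56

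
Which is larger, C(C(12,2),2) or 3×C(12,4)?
C(C(12,2),2)

C(C(12,2),2)=2,145, 3×C(12,4)=1,485.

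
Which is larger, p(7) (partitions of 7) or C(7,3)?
Pentagonal recurrence p(n) = p(n−1) + p(n−2) − p(n−5) − p(n−7) + …: p(7) = p(6) + p(5) − p(2) − p(0) = 11 + 7 − 2 − 1 = 15; C(7,3) = 35.

Answer: C(7,3)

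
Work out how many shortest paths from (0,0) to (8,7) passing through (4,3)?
2,450

Explanation: To (4,3): C(7,4)=35. From there: C(8,4)=70. Total: 2,450.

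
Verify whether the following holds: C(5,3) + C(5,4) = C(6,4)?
True

Working:
Pascal's identity: LHS = 10 + 5 = 15; RHS = C(6,4) = 15. Both sides agree, so the statement holds.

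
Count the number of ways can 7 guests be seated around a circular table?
720

Reasoning: Circular arrangements: (7-1)! = 720.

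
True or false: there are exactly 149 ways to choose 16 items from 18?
False

Reasoning: C(18,16) = 153 ≠ 149.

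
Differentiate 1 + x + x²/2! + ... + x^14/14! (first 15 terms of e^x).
1 + x + x²/2! + ... + x^13/13!

Differentiating term by term gives the first 14 terms of e^x.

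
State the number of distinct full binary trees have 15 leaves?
2,674,440

Working:
Using the Catalan number formula: C_n = C(2n, n) / (n+1)
C_14 = C(28, 14) / (14+1)
     = 40116600 / 15
     = 2,674,440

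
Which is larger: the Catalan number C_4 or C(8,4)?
C_4 = C(8,4)/(4+1) = 70/5 = 14; C(8,4) = 70.
Final answer: C(8,4)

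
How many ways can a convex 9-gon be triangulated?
429

Working:
Using the Catalan number formula: C_n = C(2n, n) / (n+1)
C_7 = C(14, 7) / (7+1)
     = 3432 / 8
     = 429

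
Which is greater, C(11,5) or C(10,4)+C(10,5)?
By Pascal's identity: C(11,5) = C(10,4)+C(10,5) = 462. Equal.

Answer: Equal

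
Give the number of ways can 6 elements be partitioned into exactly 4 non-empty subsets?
65

Explanation: This equals S(6,4), the Stirling number of the 2nd kind.
Using the Stirling recurrence: S(n,k) = k·S(n-1,k) + S(n-1,k-1)
S(6,4) = 4·S(5,4) + S(5,3)
         = 4·10 + 25
         = 40 + 25
         = 65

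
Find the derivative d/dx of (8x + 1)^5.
Chain rule: 5(8x+1)^{4} × 8 = 40(8x+1)^{4}.
Final answer: 40(8x + 1)^4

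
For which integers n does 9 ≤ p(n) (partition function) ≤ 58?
6, 7, 8, 9, 10, 11

Working:
Tabulating p(n) via p(n) = p(n−1) + p(n−2) − p(n−5) − p(n−7) + …: p(5)=7; p(6)=11; p(7)=15; p(8)=22; p(9)=30; p(10)=42; p(11)=56; p(12)=77. So valid n = 6, 7, 8, 9, 10, 11.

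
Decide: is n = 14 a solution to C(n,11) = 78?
No

Reasoning: C(14,11) = 14·13·12·11·10·9·8·7·6·5·4/11! = 14,529,715,200/39,916,800 = 364, which does not equal 78.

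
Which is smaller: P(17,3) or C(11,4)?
C(11,4)
P(17,3)=4,080, C(11,4)=330.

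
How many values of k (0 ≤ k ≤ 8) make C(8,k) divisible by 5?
1

Solution: Checking C(8,k) mod 5 for k = 0..8: divisible at k = 4. That's 1 values.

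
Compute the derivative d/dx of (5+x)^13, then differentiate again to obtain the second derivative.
156(5+x)^11

Explanation: First derivative: 13(5+x)^{12}. Second derivative: 13·12·(5+x)^{11} = 156(5+x)^{11}.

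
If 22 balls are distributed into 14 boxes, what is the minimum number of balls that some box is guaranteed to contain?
2
Pigeonhole: ⌈22/14⌉ = 2.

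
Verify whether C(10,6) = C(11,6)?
False

Solution: LHS = C(10,6) = 210; RHS = C(11,6) = 462. 210 ≠ 462, so the statement does not hold.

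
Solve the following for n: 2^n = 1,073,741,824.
30
1,073,741,824 = 1,024 × 1,024 × 1,024 = 2^10 × 2^10 × 2^10 = 2^30, so n = 30.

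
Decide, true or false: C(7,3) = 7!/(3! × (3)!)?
False

The correct denominator is 3!×4!, giving C(7,3) = 35; the stated RHS is 7!/(3!×3!) = 140 ≠ 35, so the statement does not hold.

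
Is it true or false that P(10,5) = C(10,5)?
P(10,5) = 30,240 but C(10,5) = 252; they differ by a factor of 5! = 120, so the statement does not hold.

Answer: False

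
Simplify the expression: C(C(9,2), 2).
630

Explanation: C(9,2) = 36, then C(36, 2) = 630.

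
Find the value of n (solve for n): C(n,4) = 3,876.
19

C(n,4) = n(n−1)(n−2)(n−3)/4! is increasing in n, and n(n−1)(n−2)(n−3) = 4!·3,876 = 93,024 ≈ (n−1.5)^4 gives n ≈ 19.0. Check: C(17,4) = 2,380, C(18,4) = 3,060, C(19,4) = 3,876 ✓. So n = 19.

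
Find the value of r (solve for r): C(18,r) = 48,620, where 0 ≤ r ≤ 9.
9

Working:
C(18,r) is increasing for 0 ≤ r ≤ 9. Stepping up (C(18,r+1) = C(18,r)·(18−r)/(r+1)): C(18,1) = 18, C(18,2) = 153, C(18,3) = 816, C(18,4) = 3,060, C(18,5) = 8,568, C(18,6) = 18,564, C(18,7) = 31,824, C(18,8) = 43,758, C(18,9) = 48,620 ✓. So r = 9.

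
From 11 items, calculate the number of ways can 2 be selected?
55
C(11,2) = 11! / (2! × (11-2)!)
         = 11! / (2! × 9!)
         = 55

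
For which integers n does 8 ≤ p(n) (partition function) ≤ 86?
6, 7, 8, 9, 10, 11, 12

Explanation: Tabulating p(n) via p(n) = p(n−1) + p(n−2) − p(n−5) − p(n−7) + …: p(5)=7; p(6)=11; p(7)=15; p(8)=22; p(9)=30; p(10)=42; p(11)=56; p(12)=77; p(13)=101. So valid n = 6, 7, 8, 9, 10, 11, 12.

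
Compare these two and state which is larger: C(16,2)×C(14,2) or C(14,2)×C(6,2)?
C(16,2)×C(14,2)

Explanation: C(16,2)×C(14,2)=10,920, C(14,2)×C(6,2)=1,365.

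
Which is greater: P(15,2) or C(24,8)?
C(24,8)

Working:
P(15,2)=210, C(24,8)=735,471.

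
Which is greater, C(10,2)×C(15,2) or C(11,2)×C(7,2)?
C(10,2)×C(15,2)

Reasoning: C(10,2)×C(15,2)=4,725, C(11,2)×C(7,2)=1,155.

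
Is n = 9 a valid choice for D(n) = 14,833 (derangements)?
No

Working:
D(9) = (9-1)·[D(8) + D(7)] = 8·[14,833 + 1,854] = 133,496, which does not equal 14,833.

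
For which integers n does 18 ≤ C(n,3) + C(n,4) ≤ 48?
6

Explanation: C(5,3)+C(5,4)=15; C(6,3)+C(6,4)=35; C(7,3)+C(7,4)=70. So valid n = 6.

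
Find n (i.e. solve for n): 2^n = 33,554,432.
25

Solution: 33,554,432 = 1,024 × 1,024 × 32 = 2^10 × 2^10 × 2^5 = 2^25, so n = 25.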